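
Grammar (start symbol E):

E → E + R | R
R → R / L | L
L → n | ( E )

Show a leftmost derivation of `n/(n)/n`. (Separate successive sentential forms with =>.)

E=>R=>R/L=>R/L/L=>L/L/L=>n/L/L=>n/(E)/L=>n/(R)/L=>n/(L)/L=>n/(n)/L=>n/(n)/n

E => R   [E → R]
R => R/L   [R → R / L]
R/L => R/L/L   [R → R / L]
R/L/L => L/L/L   [R → L]
L/L/L => n/L/L   [L → n]
n/L/L => n/(E)/L   [L → ( E )]
n/(E)/L => n/(R)/L   [E → R]
n/(R)/L => n/(L)/L   [R → L]
n/(L)/L => n/(n)/L   [L → n]
n/(n)/L => n/(n)/n   [L → n]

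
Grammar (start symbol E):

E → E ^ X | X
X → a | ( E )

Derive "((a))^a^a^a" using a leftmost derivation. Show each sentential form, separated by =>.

E => E^X => E^X^X => E^X^X^X => X^X^X^X => (E)^X^X^X => (X)^X^X^X => ((E))^X^X^X => ((X))^X^X^X => ((a))^X^X^X => ((a))^a^X^X => ((a))^a^a^X => ((a))^a^a^a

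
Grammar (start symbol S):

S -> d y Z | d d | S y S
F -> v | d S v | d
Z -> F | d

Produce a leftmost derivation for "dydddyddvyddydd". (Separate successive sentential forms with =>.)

S=>SyS=>SySyS=>dyZySyS=>dyFySyS=>dydSvySyS=>dydSySvySyS=>dydddySvySyS=>dydddyddvySyS=>dydddyddvyddyS=>dydddyddvyddydd

S => SyS   [S -> S y S]
SyS => SySyS   [S -> S y S]
SySyS => dyZySyS   [S -> d y Z]
dyZySyS => dyFySyS   [Z -> F]
dyFySyS => dydSvySyS   [F -> d S v]
dydSvySyS => dydSySvySyS   [S -> S y S]
dydSySvySyS => dydddySvySyS   [S -> d d]
dydddySvySyS => dydddyddvySyS   [S -> d d]
dydddyddvySyS => dydddyddvyddyS   [S -> d d]
dydddyddvyddyS => dydddyddvyddydd   [S -> d d]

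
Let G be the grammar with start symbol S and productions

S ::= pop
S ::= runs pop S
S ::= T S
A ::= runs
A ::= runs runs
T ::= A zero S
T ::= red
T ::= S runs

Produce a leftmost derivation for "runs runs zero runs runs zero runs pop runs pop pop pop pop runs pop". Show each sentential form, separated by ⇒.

S ⇒ T S ⇒ S runs S ⇒ T S runs S ⇒ A zero S S runs S ⇒ runs runs zero S S runs S ⇒ runs runs zero T S S runs S ⇒ runs runs zero A zero S S S runs S ⇒ runs runs zero runs runs zero S S S runs S ⇒ runs runs zero runs runs zero runs pop S S S runs S ⇒ runs runs zero runs runs zero runs pop runs pop S S S runs S ⇒ runs runs zero runs runs zero runs pop runs pop pop S S runs S ⇒ runs runs zero runs runs zero runs pop runs pop pop pop S runs S ⇒ runs runs zero runs runs zero runs pop runs pop pop pop pop runs S ⇒ runs runs zero runs runs zero runs pop runs pop pop pop pop runs pop

S ⇒ T S   [S ::= T S]
T S ⇒ S runs S   [T ::= S runs]
S runs S ⇒ T S runs S   [S ::= T S]
T S runs S ⇒ A zero S S runs S   [T ::= A zero S]
A zero S S runs S ⇒ runs runs zero S S runs S   [A ::= runs runs]
runs runs zero S S runs S ⇒ runs runs zero T S S runs S   [S ::= T S]
runs runs zero T S S runs S ⇒ runs runs zero A zero S S S runs S   [T ::= A zero S]
runs runs zero A zero S S S runs S ⇒ runs runs zero runs runs zero S S S runs S   [A ::= runs runs]
runs runs zero runs runs zero S S S runs S ⇒ runs runs zero runs runs zero runs pop S S S runs S   [S ::= runs pop S]
runs runs zero runs runs zero runs pop S S S runs S ⇒ runs runs zero runs runs zero runs pop runs pop S S S runs S   [S ::= runs pop S]
runs runs zero runs runs zero runs pop runs pop S S S runs S ⇒ runs runs zero runs runs zero runs pop runs pop pop S S runs S   [S ::= pop]
runs runs zero runs runs zero runs pop runs pop pop S S runs S ⇒ runs runs zero runs runs zero runs pop runs pop pop pop S runs S   [S ::= pop]
runs runs zero runs runs zero runs pop runs pop pop pop S runs S ⇒ runs runs zero runs runs zero runs pop runs pop pop pop pop runs S   [S ::= pop]
runs runs zero runs runs zero runs pop runs pop pop pop pop runs S ⇒ runs runs zero runs runs zero runs pop runs pop pop pop pop runs pop   [S ::= pop]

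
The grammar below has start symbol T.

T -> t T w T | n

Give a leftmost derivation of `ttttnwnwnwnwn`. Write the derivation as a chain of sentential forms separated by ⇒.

T⇒tTwT⇒ttTwTwT⇒tttTwTwTwT⇒ttttTwTwTwTwT⇒ttttnwTwTwTwT⇒ttttnwnwTwTwT⇒ttttnwnwnwTwT⇒ttttnwnwnwnwT⇒ttttnwnwnwnwn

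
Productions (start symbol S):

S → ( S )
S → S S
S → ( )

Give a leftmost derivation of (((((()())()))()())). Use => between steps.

S => (S)   [S → ( S )]
(S) => ((S))   [S → ( S )]
((S)) => ((SS))   [S → S S]
((SS)) => ((SSS))   [S → S S]
((SSS)) => (((S)SS))   [S → ( S )]
(((S)SS)) => ((((S))SS))   [S → ( S )]
((((S))SS)) => ((((SS))SS))   [S → S S]
((((SS))SS)) => (((((S)S))SS))   [S → ( S )]
(((((S)S))SS)) => (((((SS)S))SS))   [S → S S]
(((((SS)S))SS)) => (((((()S)S))SS))   [S → ( )]
(((((()S)S))SS)) => (((((()())S))SS))   [S → ( )]
(((((()())S))SS)) => (((((()())()))SS))   [S → ( )]
(((((()())()))SS)) => (((((()())()))()S))   [S → ( )]
(((((()())()))()S)) => (((((()())()))()()))   [S → ( )]

S=>(S)=>((S))=>((SS))=>((SSS))=>(((S)SS))=>((((S))SS))=>((((SS))SS))=>(((((S)S))SS))=>(((((SS)S))SS))=>(((((()S)S))SS))=>(((((()())S))SS))=>(((((()())()))SS))=>(((((()())()))()S))=>(((((()())()))()()))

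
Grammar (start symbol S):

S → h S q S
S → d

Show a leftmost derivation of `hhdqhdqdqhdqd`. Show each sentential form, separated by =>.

S => hSqS => hhSqSqS => hhdqSqS => hhdqhSqSqS => hhdqhdqSqS => hhdqhdqdqS => hhdqhdqdqhSqS => hhdqhdqdqhdqS => hhdqhdqdqhdqd

S => hSqS   [S → h S q S]
hSqS => hhSqSqS   [S → h S q S]
hhSqSqS => hhdqSqS   [S → d]
hhdqSqS => hhdqhSqSqS   [S → h S q S]
hhdqhSqSqS => hhdqhdqSqS   [S → d]
hhdqhdqSqS => hhdqhdqdqS   [S → d]
hhdqhdqdqS => hhdqhdqdqhSqS   [S → h S q S]
hhdqhdqdqhSqS => hhdqhdqdqhdqS   [S → d]
hhdqhdqdqhdqS => hhdqhdqdqhdqd   [S → d]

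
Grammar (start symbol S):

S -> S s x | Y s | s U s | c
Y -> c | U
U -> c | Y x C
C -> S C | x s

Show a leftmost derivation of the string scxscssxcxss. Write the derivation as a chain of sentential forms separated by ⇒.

S ⇒ sUs ⇒ sYxCs ⇒ sUxCs ⇒ scxCs ⇒ scxSCs ⇒ scxSsxCs ⇒ scxsUssxCs ⇒ scxscssxCs ⇒ scxscssxSCs ⇒ scxscssxcCs ⇒ scxscssxcxss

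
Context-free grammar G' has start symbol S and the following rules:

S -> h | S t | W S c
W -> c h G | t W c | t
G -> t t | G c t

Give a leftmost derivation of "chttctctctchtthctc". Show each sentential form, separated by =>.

S => WSc   [S -> W S c]
WSc => chGSc   [W -> c h G]
chGSc => chGctSc   [G -> G c t]
chGctSc => chGctctSc   [G -> G c t]
chGctctSc => chGctctctSc   [G -> G c t]
chGctctctSc => chttctctctSc   [G -> t t]
chttctctctSc => chttctctctStc   [S -> S t]
chttctctctStc => chttctctctWSctc   [S -> W S c]
chttctctctWSctc => chttctctctchGSctc   [W -> c h G]
chttctctctchGSctc => chttctctctchttSctc   [G -> t t]
chttctctctchttSctc => chttctctctchtthctc   [S -> h]

S => WSc => chGSc => chGctSc => chGctctSc => chGctctctSc => chttctctctSc => chttctctctStc => chttctctctWSctc => chttctctctchGSctc => chttctctctchttSctc => chttctctctchtthctc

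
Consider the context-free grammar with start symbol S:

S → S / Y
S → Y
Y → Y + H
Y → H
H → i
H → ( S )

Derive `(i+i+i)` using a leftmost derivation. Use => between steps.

S => Y => H => (S) => (Y) => (Y+H) => (Y+H+H) => (H+H+H) => (i+H+H) => (i+i+H) => (i+i+i)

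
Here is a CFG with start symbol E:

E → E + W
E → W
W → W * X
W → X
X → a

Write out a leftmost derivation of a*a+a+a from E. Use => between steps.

E => E+W   [E → E + W]
E+W => E+W+W   [E → E + W]
E+W+W => W+W+W   [E → W]
W+W+W => W*X+W+W   [W → W * X]
W*X+W+W => X*X+W+W   [W → X]
X*X+W+W => a*X+W+W   [X → a]
a*X+W+W => a*a+W+W   [X → a]
a*a+W+W => a*a+X+W   [W → X]
a*a+X+W => a*a+a+W   [X → a]
a*a+a+W => a*a+a+X   [W → X]
a*a+a+X => a*a+a+a   [X → a]

E => E+W => E+W+W => W+W+W => W*X+W+W => X*X+W+W => a*X+W+W => a*a+W+W => a*a+X+W => a*a+a+W => a*a+a+X => a*a+a+a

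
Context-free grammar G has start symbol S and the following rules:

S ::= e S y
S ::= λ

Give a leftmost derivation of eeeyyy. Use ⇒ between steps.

S ⇒ eSy   [S ::= e S y]
eSy ⇒ eeSyy   [S ::= e S y]
eeSyy ⇒ eeeSyyy   [S ::= e S y]
eeeSyyy ⇒ eeeyyy   [S ::= λ]

S⇒eSy⇒eeSyy⇒eeeSyyy⇒eeeyyy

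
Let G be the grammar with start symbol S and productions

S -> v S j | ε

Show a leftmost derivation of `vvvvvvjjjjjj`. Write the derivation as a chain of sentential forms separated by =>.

S => vSj   [S -> v S j]
vSj => vvSjj   [S -> v S j]
vvSjj => vvvSjjj   [S -> v S j]
vvvSjjj => vvvvSjjjj   [S -> v S j]
vvvvSjjjj => vvvvvSjjjjj   [S -> v S j]
vvvvvSjjjjj => vvvvvvSjjjjjj   [S -> v S j]
vvvvvvSjjjjjj => vvvvvvjjjjjj   [S -> ε]

S => vSj => vvSjj => vvvSjjj => vvvvSjjjj => vvvvvSjjjjj => vvvvvvSjjjjjj => vvvvvvjjjjjj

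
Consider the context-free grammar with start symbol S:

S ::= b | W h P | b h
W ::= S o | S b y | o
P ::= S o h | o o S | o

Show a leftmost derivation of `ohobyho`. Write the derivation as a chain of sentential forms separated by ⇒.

S ⇒ WhP ⇒ SbyhP ⇒ WhPbyhP ⇒ ohPbyhP ⇒ ohobyhP ⇒ ohobyho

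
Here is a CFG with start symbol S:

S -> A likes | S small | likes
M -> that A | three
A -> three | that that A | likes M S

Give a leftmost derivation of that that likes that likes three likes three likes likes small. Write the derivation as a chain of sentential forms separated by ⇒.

S ⇒ S small ⇒ A likes small ⇒ that that A likes small ⇒ that that likes M S likes small ⇒ that that likes that A S likes small ⇒ that that likes that likes M S S likes small ⇒ that that likes that likes three S S likes small ⇒ that that likes that likes three likes S likes small ⇒ that that likes that likes three likes A likes likes small ⇒ that that likes that likes three likes three likes likes small

S ⇒ S small   [S -> S small]
S small ⇒ A likes small   [S -> A likes]
A likes small ⇒ that that A likes small   [A -> that that A]
that that A likes small ⇒ that that likes M S likes small   [A -> likes M S]
that that likes M S likes small ⇒ that that likes that A S likes small   [M -> that A]
that that likes that A S likes small ⇒ that that likes that likes M S S likes small   [A -> likes M S]
that that likes that likes M S S likes small ⇒ that that likes that likes three S S likes small   [M -> three]
that that likes that likes three S S likes small ⇒ that that likes that likes three likes S likes small   [S -> likes]
that that likes that likes three likes S likes small ⇒ that that likes that likes three likes A likes likes small   [S -> A likes]
that that likes that likes three likes A likes likes small ⇒ that that likes that likes three likes three likes likes small   [A -> three]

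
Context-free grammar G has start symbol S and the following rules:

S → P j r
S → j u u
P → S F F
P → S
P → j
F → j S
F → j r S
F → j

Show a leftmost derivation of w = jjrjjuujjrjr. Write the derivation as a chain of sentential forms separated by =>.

S => Pjr => Sjr => Pjrjr => SFFjrjr => PjrFFjrjr => jjrFFjrjr => jjrjSFjrjr => jjrjjuuFjrjr => jjrjjuujjrjr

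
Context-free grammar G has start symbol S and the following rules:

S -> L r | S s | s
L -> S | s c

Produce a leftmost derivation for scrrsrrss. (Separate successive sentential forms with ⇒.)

S ⇒ Ss ⇒ Sss ⇒ Lrss ⇒ Srss ⇒ Lrrss ⇒ Srrss ⇒ Ssrrss ⇒ Lrsrrss ⇒ Srsrrss ⇒ Lrrsrrss ⇒ scrrsrrss

S ⇒ Ss   [S -> S s]
Ss ⇒ Sss   [S -> S s]
Sss ⇒ Lrss   [S -> L r]
Lrss ⇒ Srss   [L -> S]
Srss ⇒ Lrrss   [S -> L r]
Lrrss ⇒ Srrss   [L -> S]
Srrss ⇒ Ssrrss   [S -> S s]
Ssrrss ⇒ Lrsrrss   [S -> L r]
Lrsrrss ⇒ Srsrrss   [L -> S]
Srsrrss ⇒ Lrrsrrss   [S -> L r]
Lrrsrrss ⇒ scrrsrrss   [L -> s c]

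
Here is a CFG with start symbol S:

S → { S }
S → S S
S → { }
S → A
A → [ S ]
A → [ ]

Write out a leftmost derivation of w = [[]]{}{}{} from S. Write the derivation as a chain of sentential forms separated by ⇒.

S ⇒ SS ⇒ SSS ⇒ SSSS ⇒ ASSS ⇒ [S]SSS ⇒ [A]SSS ⇒ [[]]SSS ⇒ [[]]{}SS ⇒ [[]]{}{}S ⇒ [[]]{}{}{}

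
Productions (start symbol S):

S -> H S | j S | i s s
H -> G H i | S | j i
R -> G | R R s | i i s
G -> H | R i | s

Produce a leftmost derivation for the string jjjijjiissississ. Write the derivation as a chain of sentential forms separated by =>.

S => jS   [S -> j S]
jS => jjS   [S -> j S]
jjS => jjHS   [S -> H S]
jjHS => jjjiS   [H -> j i]
jjjiS => jjjiHS   [S -> H S]
jjjiHS => jjjiSS   [H -> S]
jjjiSS => jjjijSS   [S -> j S]
jjjijSS => jjjijHSS   [S -> H S]
jjjijHSS => jjjijSSS   [H -> S]
jjjijSSS => jjjijHSSS   [S -> H S]
jjjijHSSS => jjjijjiSSS   [H -> j i]
jjjijjiSSS => jjjijjiissSS   [S -> i s s]
jjjijjiissSS => jjjijjiississS   [S -> i s s]
jjjijjiississS => jjjijjiissississ   [S -> i s s]

S => jS => jjS => jjHS => jjjiS => jjjiHS => jjjiSS => jjjijSS => jjjijHSS => jjjijSSS => jjjijHSSS => jjjijjiSSS => jjjijjiissSS => jjjijjiississS => jjjijjiissississ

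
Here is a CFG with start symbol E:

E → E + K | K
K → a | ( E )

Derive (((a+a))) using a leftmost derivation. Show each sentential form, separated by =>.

E => K   [E → K]
K => (E)   [K → ( E )]
(E) => (K)   [E → K]
(K) => ((E))   [K → ( E )]
((E)) => ((K))   [E → K]
((K)) => (((E)))   [K → ( E )]
(((E))) => (((E+K)))   [E → E + K]
(((E+K))) => (((K+K)))   [E → K]
(((K+K))) => (((a+K)))   [K → a]
(((a+K))) => (((a+a)))   [K → a]

E => K => (E) => (K) => ((E)) => ((K)) => (((E))) => (((E+K))) => (((K+K))) => (((a+K))) => (((a+a)))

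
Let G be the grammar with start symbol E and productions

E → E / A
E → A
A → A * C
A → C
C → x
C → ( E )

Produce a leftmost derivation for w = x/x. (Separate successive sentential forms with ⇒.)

E ⇒ E/A   [E → E / A]
E/A ⇒ A/A   [E → A]
A/A ⇒ C/A   [A → C]
C/A ⇒ x/A   [C → x]
x/A ⇒ x/C   [A → C]
x/C ⇒ x/x   [C → x]

E ⇒ E/A ⇒ A/A ⇒ C/A ⇒ x/A ⇒ x/C ⇒ x/x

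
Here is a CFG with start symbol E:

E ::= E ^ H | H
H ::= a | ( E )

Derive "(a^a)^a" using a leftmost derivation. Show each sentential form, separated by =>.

E => E^H => H^H => (E)^H => (E^H)^H => (H^H)^H => (a^H)^H => (a^a)^H => (a^a)^a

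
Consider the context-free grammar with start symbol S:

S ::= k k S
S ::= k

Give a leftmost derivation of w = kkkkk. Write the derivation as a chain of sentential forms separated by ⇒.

S ⇒ kkS ⇒ kkkkS ⇒ kkkkk

S ⇒ kkS   [S ::= k k S]
kkS ⇒ kkkkS   [S ::= k k S]
kkkkS ⇒ kkkkk   [S ::= k]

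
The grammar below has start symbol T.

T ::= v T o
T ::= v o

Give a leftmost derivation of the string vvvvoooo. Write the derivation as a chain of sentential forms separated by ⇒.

T ⇒ vTo   [T ::= v T o]
vTo ⇒ vvToo   [T ::= v T o]
vvToo ⇒ vvvTooo   [T ::= v T o]
vvvTooo ⇒ vvvvoooo   [T ::= v o]

T ⇒ vTo ⇒ vvToo ⇒ vvvTooo ⇒ vvvvoooo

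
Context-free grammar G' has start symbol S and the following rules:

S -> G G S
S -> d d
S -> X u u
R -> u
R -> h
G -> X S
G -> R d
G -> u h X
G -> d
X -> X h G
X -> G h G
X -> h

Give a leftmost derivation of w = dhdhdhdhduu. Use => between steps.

S => Xuu   [S -> X u u]
Xuu => XhGuu   [X -> X h G]
XhGuu => XhGhGuu   [X -> X h G]
XhGhGuu => XhGhGhGuu   [X -> X h G]
XhGhGhGuu => GhGhGhGhGuu   [X -> G h G]
GhGhGhGhGuu => dhGhGhGhGuu   [G -> d]
dhGhGhGhGuu => dhdhGhGhGuu   [G -> d]
dhdhGhGhGuu => dhdhdhGhGuu   [G -> d]
dhdhdhGhGuu => dhdhdhdhGuu   [G -> d]
dhdhdhdhGuu => dhdhdhdhduu   [G -> d]

S => Xuu => XhGuu => XhGhGuu => XhGhGhGuu => GhGhGhGhGuu => dhGhGhGhGuu => dhdhGhGhGuu => dhdhdhGhGuu => dhdhdhdhGuu => dhdhdhdhduu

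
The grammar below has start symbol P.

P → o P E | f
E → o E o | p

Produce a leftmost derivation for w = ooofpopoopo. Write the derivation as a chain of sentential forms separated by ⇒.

P ⇒ oPE ⇒ ooPEE ⇒ oooPEEE ⇒ ooofEEE ⇒ ooofpEE ⇒ ooofpoEoE ⇒ ooofpopoE ⇒ ooofpopooEo ⇒ ooofpopoopo

P ⇒ oPE   [P → o P E]
oPE ⇒ ooPEE   [P → o P E]
ooPEE ⇒ oooPEEE   [P → o P E]
oooPEEE ⇒ ooofEEE   [P → f]
ooofEEE ⇒ ooofpEE   [E → p]
ooofpEE ⇒ ooofpoEoE   [E → o E o]
ooofpoEoE ⇒ ooofpopoE   [E → p]
ooofpopoE ⇒ ooofpopooEo   [E → o E o]
ooofpopooEo ⇒ ooofpopoopo   [E → p]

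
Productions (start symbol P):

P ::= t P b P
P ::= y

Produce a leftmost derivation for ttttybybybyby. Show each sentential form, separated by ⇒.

P ⇒ tPbP ⇒ ttPbPbP ⇒ tttPbPbPbP ⇒ ttttPbPbPbPbP ⇒ ttttybPbPbPbP ⇒ ttttybybPbPbP ⇒ ttttybybybPbP ⇒ ttttybybybybP ⇒ ttttybybybyby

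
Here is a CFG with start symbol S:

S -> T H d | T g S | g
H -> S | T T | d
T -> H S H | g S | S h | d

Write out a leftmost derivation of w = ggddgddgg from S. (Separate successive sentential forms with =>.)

S => TgS   [S -> T g S]
TgS => HSHgS   [T -> H S H]
HSHgS => SSHgS   [H -> S]
SSHgS => gSHgS   [S -> g]
gSHgS => ggHgS   [S -> g]
ggHgS => ggTTgS   [H -> T T]
ggTTgS => ggHSHTgS   [T -> H S H]
ggHSHTgS => ggTTSHTgS   [H -> T T]
ggTTSHTgS => ggdTSHTgS   [T -> d]
ggdTSHTgS => ggddSHTgS   [T -> d]
ggddSHTgS => ggddgHTgS   [S -> g]
ggddgHTgS => ggddgdTgS   [H -> d]
ggddgdTgS => ggddgddgS   [T -> d]
ggddgddgS => ggddgddgg   [S -> g]

S => TgS => HSHgS => SSHgS => gSHgS => ggHgS => ggTTgS => ggHSHTgS => ggTTSHTgS => ggdTSHTgS => ggddSHTgS => ggddgHTgS => ggddgdTgS => ggddgddgS => ggddgddgg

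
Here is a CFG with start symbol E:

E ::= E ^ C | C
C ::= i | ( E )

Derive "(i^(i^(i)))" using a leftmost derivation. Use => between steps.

E => C   [E ::= C]
C => (E)   [C ::= ( E )]
(E) => (E^C)   [E ::= E ^ C]
(E^C) => (C^C)   [E ::= C]
(C^C) => (i^C)   [C ::= i]
(i^C) => (i^(E))   [C ::= ( E )]
(i^(E)) => (i^(E^C))   [E ::= E ^ C]
(i^(E^C)) => (i^(C^C))   [E ::= C]
(i^(C^C)) => (i^(i^C))   [C ::= i]
(i^(i^C)) => (i^(i^(E)))   [C ::= ( E )]
(i^(i^(E))) => (i^(i^(C)))   [E ::= C]
(i^(i^(C))) => (i^(i^(i)))   [C ::= i]

E => C => (E) => (E^C) => (C^C) => (i^C) => (i^(E)) => (i^(E^C)) => (i^(C^C)) => (i^(i^C)) => (i^(i^(E))) => (i^(i^(C))) => (i^(i^(i)))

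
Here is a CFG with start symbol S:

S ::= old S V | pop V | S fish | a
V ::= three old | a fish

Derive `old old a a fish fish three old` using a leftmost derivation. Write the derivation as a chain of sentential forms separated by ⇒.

S ⇒ old S V ⇒ old S fish V ⇒ old old S V fish V ⇒ old old a V fish V ⇒ old old a a fish fish V ⇒ old old a a fish fish three old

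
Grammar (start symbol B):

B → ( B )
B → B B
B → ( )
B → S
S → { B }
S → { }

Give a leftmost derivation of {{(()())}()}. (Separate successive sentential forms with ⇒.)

B ⇒ S ⇒ {B} ⇒ {BB} ⇒ {SB} ⇒ {{B}B} ⇒ {{(B)}B} ⇒ {{(BB)}B} ⇒ {{(()B)}B} ⇒ {{(()())}B} ⇒ {{(()())}()}

B ⇒ S   [B → S]
S ⇒ {B}   [S → { B }]
{B} ⇒ {BB}   [B → B B]
{BB} ⇒ {SB}   [B → S]
{SB} ⇒ {{B}B}   [S → { B }]
{{B}B} ⇒ {{(B)}B}   [B → ( B )]
{{(B)}B} ⇒ {{(BB)}B}   [B → B B]
{{(BB)}B} ⇒ {{(()B)}B}   [B → ( )]
{{(()B)}B} ⇒ {{(()())}B}   [B → ( )]
{{(()())}B} ⇒ {{(()())}()}   [B → ( )]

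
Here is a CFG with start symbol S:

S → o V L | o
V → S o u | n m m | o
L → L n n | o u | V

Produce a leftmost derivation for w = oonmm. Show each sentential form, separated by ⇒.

S ⇒ oVL ⇒ ooL ⇒ ooV ⇒ oonmm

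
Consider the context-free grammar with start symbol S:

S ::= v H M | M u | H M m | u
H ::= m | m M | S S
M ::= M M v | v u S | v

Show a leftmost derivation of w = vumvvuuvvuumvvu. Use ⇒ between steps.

S ⇒ Mu ⇒ MMvu ⇒ vuSMvu ⇒ vuHMmMvu ⇒ vumMMmMvu ⇒ vumMMvMmMvu ⇒ vumvMvMmMvu ⇒ vumvvuSvMmMvu ⇒ vumvvuuvMmMvu ⇒ vumvvuuvvuSmMvu ⇒ vumvvuuvvuumMvu ⇒ vumvvuuvvuumvvu

S ⇒ Mu   [S ::= M u]
Mu ⇒ MMvu   [M ::= M M v]
MMvu ⇒ vuSMvu   [M ::= v u S]
vuSMvu ⇒ vuHMmMvu   [S ::= H M m]
vuHMmMvu ⇒ vumMMmMvu   [H ::= m M]
vumMMmMvu ⇒ vumMMvMmMvu   [M ::= M M v]
vumMMvMmMvu ⇒ vumvMvMmMvu   [M ::= v]
vumvMvMmMvu ⇒ vumvvuSvMmMvu   [M ::= v u S]
vumvvuSvMmMvu ⇒ vumvvuuvMmMvu   [S ::= u]
vumvvuuvMmMvu ⇒ vumvvuuvvuSmMvu   [M ::= v u S]
vumvvuuvvuSmMvu ⇒ vumvvuuvvuumMvu   [S ::= u]
vumvvuuvvuumMvu ⇒ vumvvuuvvuumvvu   [M ::= v]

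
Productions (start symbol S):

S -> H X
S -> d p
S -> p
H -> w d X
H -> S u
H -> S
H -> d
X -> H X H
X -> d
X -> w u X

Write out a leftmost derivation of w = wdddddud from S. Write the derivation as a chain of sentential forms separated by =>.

S=>HX=>SuX=>HXuX=>wdXXuX=>wdHXHXuX=>wddXHXuX=>wdddHXuX=>wddddXuX=>wddddduX=>wdddddud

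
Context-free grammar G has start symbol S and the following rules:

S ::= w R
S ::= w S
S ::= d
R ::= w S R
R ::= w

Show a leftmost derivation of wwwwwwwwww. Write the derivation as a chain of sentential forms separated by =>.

S=>wS=>wwR=>wwwSR=>wwwwRR=>wwwwwSRR=>wwwwwwSRR=>wwwwwwwRRR=>wwwwwwwwRR=>wwwwwwwwwR=>wwwwwwwwww

S => wS   [S ::= w S]
wS => wwR   [S ::= w R]
wwR => wwwSR   [R ::= w S R]
wwwSR => wwwwRR   [S ::= w R]
wwwwRR => wwwwwSRR   [R ::= w S R]
wwwwwSRR => wwwwwwSRR   [S ::= w S]
wwwwwwSRR => wwwwwwwRRR   [S ::= w R]
wwwwwwwRRR => wwwwwwwwRR   [R ::= w]
wwwwwwwwRR => wwwwwwwwwR   [R ::= w]
wwwwwwwwwR => wwwwwwwwww   [R ::= w]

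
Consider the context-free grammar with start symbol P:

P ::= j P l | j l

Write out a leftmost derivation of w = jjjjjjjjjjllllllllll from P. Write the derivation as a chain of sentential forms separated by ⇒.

P ⇒ jPl   [P ::= j P l]
jPl ⇒ jjPll   [P ::= j P l]
jjPll ⇒ jjjPlll   [P ::= j P l]
jjjPlll ⇒ jjjjPllll   [P ::= j P l]
jjjjPllll ⇒ jjjjjPlllll   [P ::= j P l]
jjjjjPlllll ⇒ jjjjjjPllllll   [P ::= j P l]
jjjjjjPllllll ⇒ jjjjjjjPlllllll   [P ::= j P l]
jjjjjjjPlllllll ⇒ jjjjjjjjPllllllll   [P ::= j P l]
jjjjjjjjPllllllll ⇒ jjjjjjjjjPlllllllll   [P ::= j P l]
jjjjjjjjjPlllllllll ⇒ jjjjjjjjjjllllllllll   [P ::= j l]

P⇒jPl⇒jjPll⇒jjjPlll⇒jjjjPllll⇒jjjjjPlllll⇒jjjjjjPllllll⇒jjjjjjjPlllllll⇒jjjjjjjjPllllllll⇒jjjjjjjjjPlllllllll⇒jjjjjjjjjjllllllllll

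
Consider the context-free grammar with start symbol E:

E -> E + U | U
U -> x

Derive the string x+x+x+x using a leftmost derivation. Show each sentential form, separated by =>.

E => E+U   [E -> E + U]
E+U => E+U+U   [E -> E + U]
E+U+U => E+U+U+U   [E -> E + U]
E+U+U+U => U+U+U+U   [E -> U]
U+U+U+U => x+U+U+U   [U -> x]
x+U+U+U => x+x+U+U   [U -> x]
x+x+U+U => x+x+x+U   [U -> x]
x+x+x+U => x+x+x+x   [U -> x]

E => E+U => E+U+U => E+U+U+U => U+U+U+U => x+U+U+U => x+x+U+U => x+x+x+U => x+x+x+x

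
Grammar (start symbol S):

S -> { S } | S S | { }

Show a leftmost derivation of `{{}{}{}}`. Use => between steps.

S => {S} => {SS} => {SSS} => {{}SS} => {{}{}S} => {{}{}{}}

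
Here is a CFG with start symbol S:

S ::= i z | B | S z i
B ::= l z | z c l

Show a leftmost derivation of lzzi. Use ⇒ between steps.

S ⇒ Szi   [S ::= S z i]
Szi ⇒ Bzi   [S ::= B]
Bzi ⇒ lzzi   [B ::= l z]

S ⇒ Szi ⇒ Bzi ⇒ lzzi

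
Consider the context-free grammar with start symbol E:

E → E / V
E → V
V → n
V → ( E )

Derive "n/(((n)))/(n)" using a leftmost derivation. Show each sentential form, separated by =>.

E => E/V   [E → E / V]
E/V => E/V/V   [E → E / V]
E/V/V => V/V/V   [E → V]
V/V/V => n/V/V   [V → n]
n/V/V => n/(E)/V   [V → ( E )]
n/(E)/V => n/(V)/V   [E → V]
n/(V)/V => n/((E))/V   [V → ( E )]
n/((E))/V => n/((V))/V   [E → V]
n/((V))/V => n/(((E)))/V   [V → ( E )]
n/(((E)))/V => n/(((V)))/V   [E → V]
n/(((V)))/V => n/(((n)))/V   [V → n]
n/(((n)))/V => n/(((n)))/(E)   [V → ( E )]
n/(((n)))/(E) => n/(((n)))/(V)   [E → V]
n/(((n)))/(V) => n/(((n)))/(n)   [V → n]

E => E/V => E/V/V => V/V/V => n/V/V => n/(E)/V => n/(V)/V => n/((E))/V => n/((V))/V => n/(((E)))/V => n/(((V)))/V => n/(((n)))/V => n/(((n)))/(E) => n/(((n)))/(V) => n/(((n)))/(n)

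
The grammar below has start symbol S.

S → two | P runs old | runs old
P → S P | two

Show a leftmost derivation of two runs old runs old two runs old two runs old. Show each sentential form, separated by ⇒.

S ⇒ P runs old ⇒ S P runs old ⇒ P runs old P runs old ⇒ two runs old P runs old ⇒ two runs old S P runs old ⇒ two runs old P runs old P runs old ⇒ two runs old S P runs old P runs old ⇒ two runs old runs old P runs old P runs old ⇒ two runs old runs old two runs old P runs old ⇒ two runs old runs old two runs old two runs old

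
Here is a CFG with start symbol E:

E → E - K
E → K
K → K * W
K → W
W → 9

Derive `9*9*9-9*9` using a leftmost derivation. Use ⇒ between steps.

E ⇒ E-K   [E → E - K]
E-K ⇒ K-K   [E → K]
K-K ⇒ K*W-K   [K → K * W]
K*W-K ⇒ K*W*W-K   [K → K * W]
K*W*W-K ⇒ W*W*W-K   [K → W]
W*W*W-K ⇒ 9*W*W-K   [W → 9]
9*W*W-K ⇒ 9*9*W-K   [W → 9]
9*9*W-K ⇒ 9*9*9-K   [W → 9]
9*9*9-K ⇒ 9*9*9-K*W   [K → K * W]
9*9*9-K*W ⇒ 9*9*9-W*W   [K → W]
9*9*9-W*W ⇒ 9*9*9-9*W   [W → 9]
9*9*9-9*W ⇒ 9*9*9-9*9   [W → 9]

E ⇒ E-K ⇒ K-K ⇒ K*W-K ⇒ K*W*W-K ⇒ W*W*W-K ⇒ 9*W*W-K ⇒ 9*9*W-K ⇒ 9*9*9-K ⇒ 9*9*9-K*W ⇒ 9*9*9-W*W ⇒ 9*9*9-9*W ⇒ 9*9*9-9*9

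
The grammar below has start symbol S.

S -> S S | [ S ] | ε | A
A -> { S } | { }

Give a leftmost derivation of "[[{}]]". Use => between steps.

S => [S] => [[S]] => [[SS]] => [[SSS]] => [[SSSS]] => [[ASSS]] => [[{}SSS]] => [[{}SS]] => [[{}S]] => [[{}]]

S => [S]   [S -> [ S ]]
[S] => [[S]]   [S -> [ S ]]
[[S]] => [[SS]]   [S -> S S]
[[SS]] => [[SSS]]   [S -> S S]
[[SSS]] => [[SSSS]]   [S -> S S]
[[SSSS]] => [[ASSS]]   [S -> A]
[[ASSS]] => [[{}SSS]]   [A -> { }]
[[{}SSS]] => [[{}SS]]   [S -> ε]
[[{}SS]] => [[{}S]]   [S -> ε]
[[{}S]] => [[{}]]   [S -> ε]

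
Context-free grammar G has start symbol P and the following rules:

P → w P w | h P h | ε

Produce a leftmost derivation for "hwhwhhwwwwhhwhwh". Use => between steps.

P=>hPh=>hwPwh=>hwhPhwh=>hwhwPwhwh=>hwhwhPhwhwh=>hwhwhhPhhwhwh=>hwhwhhwPwhhwhwh=>hwhwhhwwPwwhhwhwh=>hwhwhhwwwwhhwhwh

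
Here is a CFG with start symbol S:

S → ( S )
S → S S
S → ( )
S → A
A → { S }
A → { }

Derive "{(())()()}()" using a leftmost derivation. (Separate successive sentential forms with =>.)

S => SS   [S → S S]
SS => AS   [S → A]
AS => {S}S   [A → { S }]
{S}S => {SS}S   [S → S S]
{SS}S => {SSS}S   [S → S S]
{SSS}S => {(S)SS}S   [S → ( S )]
{(S)SS}S => {(())SS}S   [S → ( )]
{(())SS}S => {(())()S}S   [S → ( )]
{(())()S}S => {(())()()}S   [S → ( )]
{(())()()}S => {(())()()}()   [S → ( )]

S=>SS=>AS=>{S}S=>{SS}S=>{SSS}S=>{(S)SS}S=>{(())SS}S=>{(())()S}S=>{(())()()}S=>{(())()()}()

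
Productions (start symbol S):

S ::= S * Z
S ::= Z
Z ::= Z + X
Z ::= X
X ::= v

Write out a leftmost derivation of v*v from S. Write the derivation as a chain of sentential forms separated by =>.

S => S*Z => Z*Z => X*Z => v*Z => v*X => v*v

S => S*Z   [S ::= S * Z]
S*Z => Z*Z   [S ::= Z]
Z*Z => X*Z   [Z ::= X]
X*Z => v*Z   [X ::= v]
v*Z => v*X   [Z ::= X]
v*X => v*v   [X ::= v]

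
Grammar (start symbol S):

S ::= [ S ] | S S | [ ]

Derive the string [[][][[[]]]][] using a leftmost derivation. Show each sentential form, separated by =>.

S=>SS=>[S]S=>[SS]S=>[SSS]S=>[[]SS]S=>[[][]S]S=>[[][][S]]S=>[[][][[S]]]S=>[[][][[[]]]]S=>[[][][[[]]]][]

S => SS   [S ::= S S]
SS => [S]S   [S ::= [ S ]]
[S]S => [SS]S   [S ::= S S]
[SS]S => [SSS]S   [S ::= S S]
[SSS]S => [[]SS]S   [S ::= [ ]]
[[]SS]S => [[][]S]S   [S ::= [ ]]
[[][]S]S => [[][][S]]S   [S ::= [ S ]]
[[][][S]]S => [[][][[S]]]S   [S ::= [ S ]]
[[][][[S]]]S => [[][][[[]]]]S   [S ::= [ ]]
[[][][[[]]]]S => [[][][[[]]]][]   [S ::= [ ]]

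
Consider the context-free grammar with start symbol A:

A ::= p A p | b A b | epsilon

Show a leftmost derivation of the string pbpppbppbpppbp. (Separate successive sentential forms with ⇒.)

A ⇒ pAp ⇒ pbAbp ⇒ pbpApbp ⇒ pbppAppbp ⇒ pbpppApppbp ⇒ pbpppbAbpppbp ⇒ pbpppbpApbpppbp ⇒ pbpppbppbpppbp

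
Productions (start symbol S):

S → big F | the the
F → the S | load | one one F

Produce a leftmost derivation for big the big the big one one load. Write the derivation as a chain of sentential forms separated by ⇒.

S ⇒ big F ⇒ big the S ⇒ big the big F ⇒ big the big the S ⇒ big the big the big F ⇒ big the big the big one one F ⇒ big the big the big one one load

S ⇒ big F   [S → big F]
big F ⇒ big the S   [F → the S]
big the S ⇒ big the big F   [S → big F]
big the big F ⇒ big the big the S   [F → the S]
big the big the S ⇒ big the big the big F   [S → big F]
big the big the big F ⇒ big the big the big one one F   [F → one one F]
big the big the big one one F ⇒ big the big the big one one load   [F → load]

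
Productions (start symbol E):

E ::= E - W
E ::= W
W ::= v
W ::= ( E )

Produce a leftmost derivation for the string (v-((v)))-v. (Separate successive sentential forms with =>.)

E => E-W => W-W => (E)-W => (E-W)-W => (W-W)-W => (v-W)-W => (v-(E))-W => (v-(W))-W => (v-((E)))-W => (v-((W)))-W => (v-((v)))-W => (v-((v)))-v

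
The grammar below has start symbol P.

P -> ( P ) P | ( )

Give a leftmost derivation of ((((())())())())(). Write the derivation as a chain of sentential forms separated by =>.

P => (P)P => ((P)P)P => (((P)P)P)P => ((((P)P)P)P)P => ((((())P)P)P)P => ((((())())P)P)P => ((((())())())P)P => ((((())())())())P => ((((())())())())()

P => (P)P   [P -> ( P ) P]
(P)P => ((P)P)P   [P -> ( P ) P]
((P)P)P => (((P)P)P)P   [P -> ( P ) P]
(((P)P)P)P => ((((P)P)P)P)P   [P -> ( P ) P]
((((P)P)P)P)P => ((((())P)P)P)P   [P -> ( )]
((((())P)P)P)P => ((((())())P)P)P   [P -> ( )]
((((())())P)P)P => ((((())())())P)P   [P -> ( )]
((((())())())P)P => ((((())())())())P   [P -> ( )]
((((())())())())P => ((((())())())())()   [P -> ( )]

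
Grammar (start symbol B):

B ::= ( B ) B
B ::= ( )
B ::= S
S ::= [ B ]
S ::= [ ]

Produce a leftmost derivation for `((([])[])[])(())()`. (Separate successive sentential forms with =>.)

B => (B)B => ((B)B)B => (((B)B)B)B => (((S)B)B)B => ((([])B)B)B => ((([])S)B)B => ((([])[])B)B => ((([])[])S)B => ((([])[])[])B => ((([])[])[])(B)B => ((([])[])[])(())B => ((([])[])[])(())()

B => (B)B   [B ::= ( B ) B]
(B)B => ((B)B)B   [B ::= ( B ) B]
((B)B)B => (((B)B)B)B   [B ::= ( B ) B]
(((B)B)B)B => (((S)B)B)B   [B ::= S]
(((S)B)B)B => ((([])B)B)B   [S ::= [ ]]
((([])B)B)B => ((([])S)B)B   [B ::= S]
((([])S)B)B => ((([])[])B)B   [S ::= [ ]]
((([])[])B)B => ((([])[])S)B   [B ::= S]
((([])[])S)B => ((([])[])[])B   [S ::= [ ]]
((([])[])[])B => ((([])[])[])(B)B   [B ::= ( B ) B]
((([])[])[])(B)B => ((([])[])[])(())B   [B ::= ( )]
((([])[])[])(())B => ((([])[])[])(())()   [B ::= ( )]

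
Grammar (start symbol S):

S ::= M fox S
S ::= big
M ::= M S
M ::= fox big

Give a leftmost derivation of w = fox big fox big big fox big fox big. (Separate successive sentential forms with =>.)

S => M fox S => M S fox S => fox big S fox S => fox big M fox S fox S => fox big M S fox S fox S => fox big fox big S fox S fox S => fox big fox big big fox S fox S => fox big fox big big fox big fox S => fox big fox big big fox big fox big

S => M fox S   [S ::= M fox S]
M fox S => M S fox S   [M ::= M S]
M S fox S => fox big S fox S   [M ::= fox big]
fox big S fox S => fox big M fox S fox S   [S ::= M fox S]
fox big M fox S fox S => fox big M S fox S fox S   [M ::= M S]
fox big M S fox S fox S => fox big fox big S fox S fox S   [M ::= fox big]
fox big fox big S fox S fox S => fox big fox big big fox S fox S   [S ::= big]
fox big fox big big fox S fox S => fox big fox big big fox big fox S   [S ::= big]
fox big fox big big fox big fox S => fox big fox big big fox big fox big   [S ::= big]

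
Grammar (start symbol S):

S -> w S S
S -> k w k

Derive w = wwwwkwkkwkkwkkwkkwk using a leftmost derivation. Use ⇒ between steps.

S ⇒ wSS ⇒ wwSSS ⇒ wwwSSSS ⇒ wwwwSSSSS ⇒ wwwwkwkSSSS ⇒ wwwwkwkkwkSSS ⇒ wwwwkwkkwkkwkSS ⇒ wwwwkwkkwkkwkkwkS ⇒ wwwwkwkkwkkwkkwkkwk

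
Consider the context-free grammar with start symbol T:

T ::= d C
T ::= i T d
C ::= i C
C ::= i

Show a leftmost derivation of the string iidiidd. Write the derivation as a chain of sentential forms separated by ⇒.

T⇒iTd⇒iiTdd⇒iidCdd⇒iidiCdd⇒iidiidd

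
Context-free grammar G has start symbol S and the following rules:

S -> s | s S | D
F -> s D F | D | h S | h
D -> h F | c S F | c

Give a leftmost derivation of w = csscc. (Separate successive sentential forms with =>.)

S => D => cSF => csSF => cssSF => cssDF => csscF => csscD => csscc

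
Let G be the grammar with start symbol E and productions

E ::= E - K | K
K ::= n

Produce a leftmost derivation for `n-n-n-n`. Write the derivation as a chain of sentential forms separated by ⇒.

E⇒E-K⇒E-K-K⇒E-K-K-K⇒K-K-K-K⇒n-K-K-K⇒n-n-K-K⇒n-n-n-K⇒n-n-n-n

E ⇒ E-K   [E ::= E - K]
E-K ⇒ E-K-K   [E ::= E - K]
E-K-K ⇒ E-K-K-K   [E ::= E - K]
E-K-K-K ⇒ K-K-K-K   [E ::= K]
K-K-K-K ⇒ n-K-K-K   [K ::= n]
n-K-K-K ⇒ n-n-K-K   [K ::= n]
n-n-K-K ⇒ n-n-n-K   [K ::= n]
n-n-n-K ⇒ n-n-n-n   [K ::= n]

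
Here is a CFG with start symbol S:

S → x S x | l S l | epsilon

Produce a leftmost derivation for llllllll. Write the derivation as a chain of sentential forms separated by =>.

S => lSl   [S → l S l]
lSl => llSll   [S → l S l]
llSll => lllSlll   [S → l S l]
lllSlll => llllSllll   [S → l S l]
llllSllll => llllllll   [S → epsilon]

S=>lSl=>llSll=>lllSlll=>llllSllll=>llllllll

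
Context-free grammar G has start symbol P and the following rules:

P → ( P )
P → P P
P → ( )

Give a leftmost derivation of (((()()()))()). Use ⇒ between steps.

P ⇒ (P)   [P → ( P )]
(P) ⇒ (PP)   [P → P P]
(PP) ⇒ ((P)P)   [P → ( P )]
((P)P) ⇒ (((P))P)   [P → ( P )]
(((P))P) ⇒ (((PP))P)   [P → P P]
(((PP))P) ⇒ (((PPP))P)   [P → P P]
(((PPP))P) ⇒ (((()PP))P)   [P → ( )]
(((()PP))P) ⇒ (((()()P))P)   [P → ( )]
(((()()P))P) ⇒ (((()()()))P)   [P → ( )]
(((()()()))P) ⇒ (((()()()))())   [P → ( )]

P ⇒ (P) ⇒ (PP) ⇒ ((P)P) ⇒ (((P))P) ⇒ (((PP))P) ⇒ (((PPP))P) ⇒ (((()PP))P) ⇒ (((()()P))P) ⇒ (((()()()))P) ⇒ (((()()()))())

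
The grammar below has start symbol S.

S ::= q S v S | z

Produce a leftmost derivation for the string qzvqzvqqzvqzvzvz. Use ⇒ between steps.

S⇒qSvS⇒qzvS⇒qzvqSvS⇒qzvqzvS⇒qzvqzvqSvS⇒qzvqzvqqSvSvS⇒qzvqzvqqzvSvS⇒qzvqzvqqzvqSvSvS⇒qzvqzvqqzvqzvSvS⇒qzvqzvqqzvqzvzvS⇒qzvqzvqqzvqzvzvz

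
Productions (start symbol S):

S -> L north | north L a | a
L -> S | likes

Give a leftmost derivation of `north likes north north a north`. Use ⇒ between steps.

S ⇒ L north   [S -> L north]
L north ⇒ S north   [L -> S]
S north ⇒ north L a north   [S -> north L a]
north L a north ⇒ north S a north   [L -> S]
north S a north ⇒ north L north a north   [S -> L north]
north L north a north ⇒ north S north a north   [L -> S]
north S north a north ⇒ north L north north a north   [S -> L north]
north L north north a north ⇒ north likes north north a north   [L -> likes]

S ⇒ L north ⇒ S north ⇒ north L a north ⇒ north S a north ⇒ north L north a north ⇒ north S north a north ⇒ north L north north a north ⇒ north likes north north a north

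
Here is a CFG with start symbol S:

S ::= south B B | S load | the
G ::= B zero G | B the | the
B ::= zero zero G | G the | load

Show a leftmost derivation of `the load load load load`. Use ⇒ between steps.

S ⇒ S load   [S ::= S load]
S load ⇒ S load load   [S ::= S load]
S load load ⇒ S load load load   [S ::= S load]
S load load load ⇒ S load load load load   [S ::= S load]
S load load load load ⇒ the load load load load   [S ::= the]

S ⇒ S load ⇒ S load load ⇒ S load load load ⇒ S load load load load ⇒ the load load load load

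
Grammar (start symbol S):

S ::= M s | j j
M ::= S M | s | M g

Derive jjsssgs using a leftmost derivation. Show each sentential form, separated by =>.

S => Ms => SMs => MsMs => SMsMs => jjMsMs => jjssMs => jjssMgs => jjsssgs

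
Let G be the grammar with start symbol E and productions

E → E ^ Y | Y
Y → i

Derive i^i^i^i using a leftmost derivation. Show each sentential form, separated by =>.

E=>E^Y=>E^Y^Y=>E^Y^Y^Y=>Y^Y^Y^Y=>i^Y^Y^Y=>i^i^Y^Y=>i^i^i^Y=>i^i^i^i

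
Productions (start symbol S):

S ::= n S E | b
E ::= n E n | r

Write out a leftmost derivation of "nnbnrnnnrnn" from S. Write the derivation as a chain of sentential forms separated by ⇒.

S ⇒ nSE   [S ::= n S E]
nSE ⇒ nnSEE   [S ::= n S E]
nnSEE ⇒ nnbEE   [S ::= b]
nnbEE ⇒ nnbnEnE   [E ::= n E n]
nnbnEnE ⇒ nnbnrnE   [E ::= r]
nnbnrnE ⇒ nnbnrnnEn   [E ::= n E n]
nnbnrnnEn ⇒ nnbnrnnnEnn   [E ::= n E n]
nnbnrnnnEnn ⇒ nnbnrnnnrnn   [E ::= r]

S⇒nSE⇒nnSEE⇒nnbEE⇒nnbnEnE⇒nnbnrnE⇒nnbnrnnEn⇒nnbnrnnnEnn⇒nnbnrnnnrnn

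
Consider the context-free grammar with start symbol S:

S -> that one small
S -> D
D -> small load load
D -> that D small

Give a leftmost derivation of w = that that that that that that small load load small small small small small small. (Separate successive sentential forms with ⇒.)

S ⇒ D ⇒ that D small ⇒ that that D small small ⇒ that that that D small small small ⇒ that that that that D small small small small ⇒ that that that that that D small small small small small ⇒ that that that that that that D small small small small small small ⇒ that that that that that that small load load small small small small small small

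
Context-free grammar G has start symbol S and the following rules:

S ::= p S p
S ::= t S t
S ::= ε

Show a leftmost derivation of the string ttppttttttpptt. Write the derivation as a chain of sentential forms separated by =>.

S=>tSt=>ttStt=>ttpSptt=>ttppSpptt=>ttpptStpptt=>ttppttSttpptt=>ttpptttStttpptt=>ttppttttttpptt

S => tSt   [S ::= t S t]
tSt => ttStt   [S ::= t S t]
ttStt => ttpSptt   [S ::= p S p]
ttpSptt => ttppSpptt   [S ::= p S p]
ttppSpptt => ttpptStpptt   [S ::= t S t]
ttpptStpptt => ttppttSttpptt   [S ::= t S t]
ttppttSttpptt => ttpptttStttpptt   [S ::= t S t]
ttpptttStttpptt => ttppttttttpptt   [S ::= ε]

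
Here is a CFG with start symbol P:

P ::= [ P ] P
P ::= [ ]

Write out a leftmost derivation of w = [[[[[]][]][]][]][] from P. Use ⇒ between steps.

P ⇒ [P]P   [P ::= [ P ] P]
[P]P ⇒ [[P]P]P   [P ::= [ P ] P]
[[P]P]P ⇒ [[[P]P]P]P   [P ::= [ P ] P]
[[[P]P]P]P ⇒ [[[[P]P]P]P]P   [P ::= [ P ] P]
[[[[P]P]P]P]P ⇒ [[[[[]]P]P]P]P   [P ::= [ ]]
[[[[[]]P]P]P]P ⇒ [[[[[]][]]P]P]P   [P ::= [ ]]
[[[[[]][]]P]P]P ⇒ [[[[[]][]][]]P]P   [P ::= [ ]]
[[[[[]][]][]]P]P ⇒ [[[[[]][]][]][]]P   [P ::= [ ]]
[[[[[]][]][]][]]P ⇒ [[[[[]][]][]][]][]   [P ::= [ ]]

P⇒[P]P⇒[[P]P]P⇒[[[P]P]P]P⇒[[[[P]P]P]P]P⇒[[[[[]]P]P]P]P⇒[[[[[]][]]P]P]P⇒[[[[[]][]][]]P]P⇒[[[[[]][]][]][]]P⇒[[[[[]][]][]][]][]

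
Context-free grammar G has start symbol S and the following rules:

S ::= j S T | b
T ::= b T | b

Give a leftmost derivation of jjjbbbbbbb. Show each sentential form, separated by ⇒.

S ⇒ jST ⇒ jjSTT ⇒ jjjSTTT ⇒ jjjbTTT ⇒ jjjbbTT ⇒ jjjbbbTT ⇒ jjjbbbbT ⇒ jjjbbbbbT ⇒ jjjbbbbbbT ⇒ jjjbbbbbbb

S ⇒ jST   [S ::= j S T]
jST ⇒ jjSTT   [S ::= j S T]
jjSTT ⇒ jjjSTTT   [S ::= j S T]
jjjSTTT ⇒ jjjbTTT   [S ::= b]
jjjbTTT ⇒ jjjbbTT   [T ::= b]
jjjbbTT ⇒ jjjbbbTT   [T ::= b T]
jjjbbbTT ⇒ jjjbbbbT   [T ::= b]
jjjbbbbT ⇒ jjjbbbbbT   [T ::= b T]
jjjbbbbbT ⇒ jjjbbbbbbT   [T ::= b T]
jjjbbbbbbT ⇒ jjjbbbbbbb   [T ::= b]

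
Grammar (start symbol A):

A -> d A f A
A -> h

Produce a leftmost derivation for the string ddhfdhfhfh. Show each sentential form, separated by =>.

A => dAfA   [A -> d A f A]
dAfA => ddAfAfA   [A -> d A f A]
ddAfAfA => ddhfAfA   [A -> h]
ddhfAfA => ddhfdAfAfA   [A -> d A f A]
ddhfdAfAfA => ddhfdhfAfA   [A -> h]
ddhfdhfAfA => ddhfdhfhfA   [A -> h]
ddhfdhfhfA => ddhfdhfhfh   [A -> h]

A=>dAfA=>ddAfAfA=>ddhfAfA=>ddhfdAfAfA=>ddhfdhfAfA=>ddhfdhfhfA=>ddhfdhfhfh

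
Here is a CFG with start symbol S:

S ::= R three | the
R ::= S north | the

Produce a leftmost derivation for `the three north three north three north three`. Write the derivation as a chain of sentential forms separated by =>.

S => R three => S north three => R three north three => S north three north three => R three north three north three => S north three north three north three => R three north three north three north three => the three north three north three north three

S => R three   [S ::= R three]
R three => S north three   [R ::= S north]
S north three => R three north three   [S ::= R three]
R three north three => S north three north three   [R ::= S north]
S north three north three => R three north three north three   [S ::= R three]
R three north three north three => S north three north three north three   [R ::= S north]
S north three north three north three => R three north three north three north three   [S ::= R three]
R three north three north three north three => the three north three north three north three   [R ::= the]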